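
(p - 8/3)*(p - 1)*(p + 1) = p^3 - 8*p^2/3 - p + 8/3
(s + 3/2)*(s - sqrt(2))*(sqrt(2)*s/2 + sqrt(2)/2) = sqrt(2)*s^3/2 - s^2 + 5*sqrt(2)*s^2/4 - 5*s/2 + 3*sqrt(2)*s/4 - 3/2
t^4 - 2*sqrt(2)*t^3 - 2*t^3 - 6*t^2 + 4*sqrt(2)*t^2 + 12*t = t*(t - 2)*(t - 3*sqrt(2))*(t + sqrt(2))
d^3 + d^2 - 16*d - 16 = (d - 4)*(d + 1)*(d + 4)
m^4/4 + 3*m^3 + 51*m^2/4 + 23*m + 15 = (m/4 + 1/2)*(m + 2)*(m + 3)*(m + 5)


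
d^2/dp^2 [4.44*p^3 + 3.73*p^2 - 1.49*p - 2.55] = 26.64*p + 7.46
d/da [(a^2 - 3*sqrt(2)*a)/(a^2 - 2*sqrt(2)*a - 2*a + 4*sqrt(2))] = (-2*a^2 + sqrt(2)*a^2 + 8*sqrt(2)*a - 24)/(a^4 - 4*sqrt(2)*a^3 - 4*a^3 + 12*a^2 + 16*sqrt(2)*a^2 - 32*a - 16*sqrt(2)*a + 32)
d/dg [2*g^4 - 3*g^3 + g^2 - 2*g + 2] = 8*g^3 - 9*g^2 + 2*g - 2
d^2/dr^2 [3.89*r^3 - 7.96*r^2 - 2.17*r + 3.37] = 23.34*r - 15.92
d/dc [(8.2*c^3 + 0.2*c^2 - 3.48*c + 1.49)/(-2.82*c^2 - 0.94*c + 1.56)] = (-23.124*c^4 - 15.416*c^3 + 28.3744*c^2 + 9.0276*c - 4.0282)/(7.9524*c^4 + 5.3016*c^3 - 7.9148*c^2 - 2.9328*c + 2.4336)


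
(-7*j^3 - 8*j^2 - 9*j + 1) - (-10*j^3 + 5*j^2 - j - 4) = 3*j^3 - 13*j^2 - 8*j + 5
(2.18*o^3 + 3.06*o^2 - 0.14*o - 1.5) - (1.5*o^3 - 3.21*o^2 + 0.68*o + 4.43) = 0.68*o^3 + 6.27*o^2 - 0.82*o - 5.93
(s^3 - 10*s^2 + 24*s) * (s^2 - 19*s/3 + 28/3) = s^5 - 49*s^4/3 + 290*s^3/3 - 736*s^2/3 + 224*s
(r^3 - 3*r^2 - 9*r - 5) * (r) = r^4 - 3*r^3 - 9*r^2 - 5*r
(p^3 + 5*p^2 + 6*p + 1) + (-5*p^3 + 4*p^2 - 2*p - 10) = -4*p^3 + 9*p^2 + 4*p - 9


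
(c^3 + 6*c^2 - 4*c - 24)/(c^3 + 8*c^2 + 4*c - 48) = (c + 2)/(c + 4)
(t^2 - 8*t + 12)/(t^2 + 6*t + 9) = (t^2 - 8*t + 12)/(t^2 + 6*t + 9)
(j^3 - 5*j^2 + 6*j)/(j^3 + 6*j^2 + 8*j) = (j^2 - 5*j + 6)/(j^2 + 6*j + 8)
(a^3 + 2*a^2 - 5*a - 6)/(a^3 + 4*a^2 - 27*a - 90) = (a^2 - a - 2)/(a^2 + a - 30)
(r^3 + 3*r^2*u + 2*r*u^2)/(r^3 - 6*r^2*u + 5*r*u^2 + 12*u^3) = r*(r + 2*u)/(r^2 - 7*r*u + 12*u^2)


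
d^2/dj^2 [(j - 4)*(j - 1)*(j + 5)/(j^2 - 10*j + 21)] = 4*(29*j^3 - 285*j^2 + 1023*j - 1415)/(j^6 - 30*j^5 + 363*j^4 - 2260*j^3 + 7623*j^2 - 13230*j + 9261)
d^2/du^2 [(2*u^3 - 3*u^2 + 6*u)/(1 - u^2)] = 2*(-8*u^3 + 9*u^2 - 24*u + 3)/(u^6 - 3*u^4 + 3*u^2 - 1)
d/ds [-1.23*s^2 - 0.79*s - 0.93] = -2.46*s - 0.79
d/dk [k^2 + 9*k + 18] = 2*k + 9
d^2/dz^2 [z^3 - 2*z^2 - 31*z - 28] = 6*z - 4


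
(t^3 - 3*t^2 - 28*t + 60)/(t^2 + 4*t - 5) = (t^2 - 8*t + 12)/(t - 1)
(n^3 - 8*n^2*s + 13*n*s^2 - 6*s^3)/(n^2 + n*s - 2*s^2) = (n^2 - 7*n*s + 6*s^2)/(n + 2*s)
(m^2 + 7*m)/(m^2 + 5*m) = (m + 7)/(m + 5)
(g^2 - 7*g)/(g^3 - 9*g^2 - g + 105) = g/(g^2 - 2*g - 15)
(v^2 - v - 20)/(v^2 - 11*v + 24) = (v^2 - v - 20)/(v^2 - 11*v + 24)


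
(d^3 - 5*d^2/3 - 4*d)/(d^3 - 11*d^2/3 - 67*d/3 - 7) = d*(-3*d^2 + 5*d + 12)/(-3*d^3 + 11*d^2 + 67*d + 21)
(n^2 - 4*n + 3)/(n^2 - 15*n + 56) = (n^2 - 4*n + 3)/(n^2 - 15*n + 56)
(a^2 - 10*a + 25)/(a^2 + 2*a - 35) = (a - 5)/(a + 7)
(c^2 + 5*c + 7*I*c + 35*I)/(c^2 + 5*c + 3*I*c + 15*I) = (c + 7*I)/(c + 3*I)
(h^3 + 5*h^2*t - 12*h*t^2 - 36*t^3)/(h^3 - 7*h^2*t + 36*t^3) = (-h - 6*t)/(-h + 6*t)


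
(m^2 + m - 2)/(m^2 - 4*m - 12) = (m - 1)/(m - 6)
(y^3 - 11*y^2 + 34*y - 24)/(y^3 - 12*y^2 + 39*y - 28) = (y - 6)/(y - 7)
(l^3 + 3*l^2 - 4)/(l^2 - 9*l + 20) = (l^3 + 3*l^2 - 4)/(l^2 - 9*l + 20)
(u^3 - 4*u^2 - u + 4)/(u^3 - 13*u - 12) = (u - 1)/(u + 3)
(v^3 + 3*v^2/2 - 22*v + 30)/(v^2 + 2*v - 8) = (v^2 + 7*v/2 - 15)/(v + 4)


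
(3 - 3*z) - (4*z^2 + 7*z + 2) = -4*z^2 - 10*z + 1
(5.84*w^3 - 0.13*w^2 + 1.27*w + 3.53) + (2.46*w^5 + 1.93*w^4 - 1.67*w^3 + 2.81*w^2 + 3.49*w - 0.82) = 2.46*w^5 + 1.93*w^4 + 4.17*w^3 + 2.68*w^2 + 4.76*w + 2.71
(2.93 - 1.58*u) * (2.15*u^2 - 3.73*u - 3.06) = -3.397*u^3 + 12.1929*u^2 - 6.0941*u - 8.9658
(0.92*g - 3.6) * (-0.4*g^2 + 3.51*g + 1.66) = -0.368*g^3 + 4.6692*g^2 - 11.1088*g - 5.976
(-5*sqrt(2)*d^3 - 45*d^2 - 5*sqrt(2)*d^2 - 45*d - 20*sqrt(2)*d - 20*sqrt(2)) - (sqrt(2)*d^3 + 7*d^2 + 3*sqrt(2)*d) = -6*sqrt(2)*d^3 - 52*d^2 - 5*sqrt(2)*d^2 - 45*d - 23*sqrt(2)*d - 20*sqrt(2)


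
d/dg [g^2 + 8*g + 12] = 2*g + 8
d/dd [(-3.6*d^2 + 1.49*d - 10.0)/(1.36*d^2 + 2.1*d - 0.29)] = (-9.5864*d^2 + 29.288*d + 20.5679)/(1.8496*d^4 + 5.712*d^3 + 3.6212*d^2 - 1.218*d + 0.0841)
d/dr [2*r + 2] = 2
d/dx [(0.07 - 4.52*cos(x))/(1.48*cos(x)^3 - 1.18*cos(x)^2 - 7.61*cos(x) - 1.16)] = (-13.3792*cos(x)^3 + 5.6444*cos(x)^2 - 0.165199999999999*cos(x) - 5.7759)*sin(x)/(2.1904*cos(x)^6 - 3.4928*cos(x)^5 - 21.1332*cos(x)^4 + 14.526*cos(x)^3 + 60.6497*cos(x)^2 + 17.6552*cos(x) + 1.3456)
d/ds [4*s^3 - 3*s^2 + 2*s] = 12*s^2 - 6*s + 2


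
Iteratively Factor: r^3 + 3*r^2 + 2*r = (r)*(r^2 + 3*r + 2) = r*(r + 2)*(r + 1)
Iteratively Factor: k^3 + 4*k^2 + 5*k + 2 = (k + 1)*(k^2 + 3*k + 2) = (k + 1)*(k + 2)*(k + 1)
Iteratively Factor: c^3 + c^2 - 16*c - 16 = (c + 1)*(c^2 - 16) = (c + 1)*(c + 4)*(c - 4)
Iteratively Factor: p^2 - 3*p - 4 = (p + 1)*(p - 4)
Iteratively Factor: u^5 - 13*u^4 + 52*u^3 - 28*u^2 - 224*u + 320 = (u - 4)*(u^4 - 9*u^3 + 16*u^2 + 36*u - 80) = (u - 4)*(u - 2)*(u^3 - 7*u^2 + 2*u + 40) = (u - 5)*(u - 4)*(u - 2)*(u^2 - 2*u - 8) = (u - 5)*(u - 4)^2*(u - 2)*(u + 2)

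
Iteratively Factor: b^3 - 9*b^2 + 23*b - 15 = (b - 1)*(b^2 - 8*b + 15) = (b - 3)*(b - 1)*(b - 5)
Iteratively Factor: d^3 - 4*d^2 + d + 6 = (d + 1)*(d^2 - 5*d + 6) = (d - 2)*(d + 1)*(d - 3)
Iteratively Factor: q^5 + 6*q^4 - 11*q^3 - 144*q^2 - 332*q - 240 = (q + 2)*(q^4 + 4*q^3 - 19*q^2 - 106*q - 120) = (q + 2)^2*(q^3 + 2*q^2 - 23*q - 60) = (q - 5)*(q + 2)^2*(q^2 + 7*q + 12) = (q - 5)*(q + 2)^2*(q + 3)*(q + 4)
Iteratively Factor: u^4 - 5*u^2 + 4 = (u - 2)*(u^3 + 2*u^2 - u - 2) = (u - 2)*(u - 1)*(u^2 + 3*u + 2) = (u - 2)*(u - 1)*(u + 1)*(u + 2)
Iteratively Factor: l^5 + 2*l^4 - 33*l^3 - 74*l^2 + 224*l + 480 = (l - 5)*(l^4 + 7*l^3 + 2*l^2 - 64*l - 96) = (l - 5)*(l + 4)*(l^3 + 3*l^2 - 10*l - 24) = (l - 5)*(l + 4)^2*(l^2 - l - 6) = (l - 5)*(l + 2)*(l + 4)^2*(l - 3)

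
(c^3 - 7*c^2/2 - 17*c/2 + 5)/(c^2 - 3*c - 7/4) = 2*(-2*c^3 + 7*c^2 + 17*c - 10)/(-4*c^2 + 12*c + 7)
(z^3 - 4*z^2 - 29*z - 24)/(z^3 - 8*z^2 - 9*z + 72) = (z + 1)/(z - 3)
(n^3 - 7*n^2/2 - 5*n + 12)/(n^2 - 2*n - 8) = n - 3/2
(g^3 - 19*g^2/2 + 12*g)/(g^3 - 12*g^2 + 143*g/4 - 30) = 2*g/(2*g - 5)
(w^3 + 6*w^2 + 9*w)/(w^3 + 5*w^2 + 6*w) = (w + 3)/(w + 2)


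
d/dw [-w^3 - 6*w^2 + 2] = 3*w*(-w - 4)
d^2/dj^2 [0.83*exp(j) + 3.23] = 0.83*exp(j)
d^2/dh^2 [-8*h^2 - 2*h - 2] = -16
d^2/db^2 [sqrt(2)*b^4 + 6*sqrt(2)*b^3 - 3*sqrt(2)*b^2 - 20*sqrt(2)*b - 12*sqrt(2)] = sqrt(2)*(12*b^2 + 36*b - 6)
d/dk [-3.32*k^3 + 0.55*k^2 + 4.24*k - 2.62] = -9.96*k^2 + 1.1*k + 4.24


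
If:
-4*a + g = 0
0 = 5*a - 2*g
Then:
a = 0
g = 0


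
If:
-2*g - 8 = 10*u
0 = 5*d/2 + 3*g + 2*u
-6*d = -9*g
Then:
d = 48/127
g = 32/127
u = -108/127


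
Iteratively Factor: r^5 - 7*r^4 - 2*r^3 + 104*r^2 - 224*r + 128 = (r + 4)*(r^4 - 11*r^3 + 42*r^2 - 64*r + 32) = (r - 4)*(r + 4)*(r^3 - 7*r^2 + 14*r - 8) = (r - 4)*(r - 1)*(r + 4)*(r^2 - 6*r + 8) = (r - 4)*(r - 2)*(r - 1)*(r + 4)*(r - 4)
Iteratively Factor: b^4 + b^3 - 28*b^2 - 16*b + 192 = (b + 4)*(b^3 - 3*b^2 - 16*b + 48) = (b + 4)^2*(b^2 - 7*b + 12) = (b - 3)*(b + 4)^2*(b - 4)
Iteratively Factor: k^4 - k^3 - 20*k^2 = (k - 5)*(k^3 + 4*k^2) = k*(k - 5)*(k^2 + 4*k) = k^2*(k - 5)*(k + 4)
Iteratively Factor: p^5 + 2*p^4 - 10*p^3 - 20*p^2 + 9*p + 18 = (p - 3)*(p^4 + 5*p^3 + 5*p^2 - 5*p - 6) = (p - 3)*(p - 1)*(p^3 + 6*p^2 + 11*p + 6) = (p - 3)*(p - 1)*(p + 1)*(p^2 + 5*p + 6) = (p - 3)*(p - 1)*(p + 1)*(p + 2)*(p + 3)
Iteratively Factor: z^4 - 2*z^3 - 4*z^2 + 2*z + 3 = (z - 1)*(z^3 - z^2 - 5*z - 3) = (z - 1)*(z + 1)*(z^2 - 2*z - 3) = (z - 3)*(z - 1)*(z + 1)*(z + 1)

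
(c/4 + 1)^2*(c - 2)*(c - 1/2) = c^4/16 + 11*c^3/32 - 3*c^2/16 - 2*c + 1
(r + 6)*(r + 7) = r^2 + 13*r + 42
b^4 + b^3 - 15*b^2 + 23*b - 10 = (b - 2)*(b - 1)^2*(b + 5)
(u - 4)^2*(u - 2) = u^3 - 10*u^2 + 32*u - 32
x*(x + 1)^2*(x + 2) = x^4 + 4*x^3 + 5*x^2 + 2*x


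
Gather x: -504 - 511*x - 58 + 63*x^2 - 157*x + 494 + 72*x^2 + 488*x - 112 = 135*x^2 - 180*x - 180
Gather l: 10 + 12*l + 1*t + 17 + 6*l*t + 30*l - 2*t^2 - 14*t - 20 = l*(6*t + 42) - 2*t^2 - 13*t + 7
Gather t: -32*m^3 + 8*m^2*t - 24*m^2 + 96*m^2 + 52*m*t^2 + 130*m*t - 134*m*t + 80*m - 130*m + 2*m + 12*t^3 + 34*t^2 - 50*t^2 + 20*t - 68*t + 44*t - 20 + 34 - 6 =-32*m^3 + 72*m^2 - 48*m + 12*t^3 + t^2*(52*m - 16) + t*(8*m^2 - 4*m - 4) + 8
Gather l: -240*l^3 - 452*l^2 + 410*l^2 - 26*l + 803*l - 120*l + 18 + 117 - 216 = -240*l^3 - 42*l^2 + 657*l - 81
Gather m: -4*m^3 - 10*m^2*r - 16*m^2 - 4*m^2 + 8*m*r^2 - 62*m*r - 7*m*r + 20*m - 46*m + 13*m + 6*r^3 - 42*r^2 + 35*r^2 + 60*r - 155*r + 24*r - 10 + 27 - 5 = -4*m^3 + m^2*(-10*r - 20) + m*(8*r^2 - 69*r - 13) + 6*r^3 - 7*r^2 - 71*r + 12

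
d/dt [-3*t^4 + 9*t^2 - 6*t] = -12*t^3 + 18*t - 6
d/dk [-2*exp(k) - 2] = -2*exp(k)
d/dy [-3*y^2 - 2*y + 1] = -6*y - 2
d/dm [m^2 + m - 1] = 2*m + 1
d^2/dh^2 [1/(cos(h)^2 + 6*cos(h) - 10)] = (-8*sin(h)^4 + 156*sin(h)^2 - 75*cos(h) - 9*cos(3*h) + 36)/(2*(-sin(h)^2 + 6*cos(h) - 9)^3)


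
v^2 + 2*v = v*(v + 2)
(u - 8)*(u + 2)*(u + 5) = u^3 - u^2 - 46*u - 80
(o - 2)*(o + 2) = o^2 - 4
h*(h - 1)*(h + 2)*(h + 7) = h^4 + 8*h^3 + 5*h^2 - 14*h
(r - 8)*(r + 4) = r^2 - 4*r - 32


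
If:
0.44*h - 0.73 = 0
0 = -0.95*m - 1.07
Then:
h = 1.66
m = -1.13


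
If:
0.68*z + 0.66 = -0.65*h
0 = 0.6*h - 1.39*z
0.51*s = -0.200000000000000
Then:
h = -0.70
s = -0.39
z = -0.30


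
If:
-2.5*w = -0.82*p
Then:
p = 3.04878048780488*w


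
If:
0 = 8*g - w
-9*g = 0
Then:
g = 0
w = 0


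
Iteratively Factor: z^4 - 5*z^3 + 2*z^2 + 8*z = (z - 4)*(z^3 - z^2 - 2*z) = (z - 4)*(z - 2)*(z^2 + z) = (z - 4)*(z - 2)*(z + 1)*(z)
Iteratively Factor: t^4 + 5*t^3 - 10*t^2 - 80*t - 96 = (t + 2)*(t^3 + 3*t^2 - 16*t - 48) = (t + 2)*(t + 4)*(t^2 - t - 12) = (t - 4)*(t + 2)*(t + 4)*(t + 3)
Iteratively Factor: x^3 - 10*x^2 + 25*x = (x - 5)*(x^2 - 5*x) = (x - 5)^2*(x)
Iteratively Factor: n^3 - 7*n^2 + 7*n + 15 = (n - 3)*(n^2 - 4*n - 5) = (n - 3)*(n + 1)*(n - 5)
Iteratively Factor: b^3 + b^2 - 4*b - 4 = (b + 1)*(b^2 - 4) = (b - 2)*(b + 1)*(b + 2)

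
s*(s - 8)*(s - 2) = s^3 - 10*s^2 + 16*s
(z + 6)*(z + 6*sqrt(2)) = z^2 + 6*z + 6*sqrt(2)*z + 36*sqrt(2)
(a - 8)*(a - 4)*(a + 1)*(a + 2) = a^4 - 9*a^3 - 2*a^2 + 72*a + 64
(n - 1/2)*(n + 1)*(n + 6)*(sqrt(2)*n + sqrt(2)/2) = sqrt(2)*n^4 + 7*sqrt(2)*n^3 + 23*sqrt(2)*n^2/4 - 7*sqrt(2)*n/4 - 3*sqrt(2)/2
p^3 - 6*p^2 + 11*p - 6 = (p - 3)*(p - 2)*(p - 1)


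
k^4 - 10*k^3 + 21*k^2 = k^2*(k - 7)*(k - 3)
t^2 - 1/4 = (t - 1/2)*(t + 1/2)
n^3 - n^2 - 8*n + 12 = (n - 2)^2*(n + 3)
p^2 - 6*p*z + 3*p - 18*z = (p + 3)*(p - 6*z)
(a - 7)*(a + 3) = a^2 - 4*a - 21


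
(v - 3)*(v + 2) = v^2 - v - 6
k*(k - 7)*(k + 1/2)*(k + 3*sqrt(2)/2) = k^4 - 13*k^3/2 + 3*sqrt(2)*k^3/2 - 39*sqrt(2)*k^2/4 - 7*k^2/2 - 21*sqrt(2)*k/4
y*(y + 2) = y^2 + 2*y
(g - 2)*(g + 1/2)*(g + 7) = g^3 + 11*g^2/2 - 23*g/2 - 7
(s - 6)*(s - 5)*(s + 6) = s^3 - 5*s^2 - 36*s + 180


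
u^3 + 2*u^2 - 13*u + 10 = (u - 2)*(u - 1)*(u + 5)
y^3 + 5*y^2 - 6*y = y*(y - 1)*(y + 6)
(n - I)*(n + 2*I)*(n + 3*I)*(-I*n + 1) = -I*n^4 + 5*n^3 + 5*I*n^2 + 5*n + 6*I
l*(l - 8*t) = l^2 - 8*l*t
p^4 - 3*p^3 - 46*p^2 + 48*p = p*(p - 8)*(p - 1)*(p + 6)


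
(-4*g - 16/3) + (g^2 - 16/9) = g^2 - 4*g - 64/9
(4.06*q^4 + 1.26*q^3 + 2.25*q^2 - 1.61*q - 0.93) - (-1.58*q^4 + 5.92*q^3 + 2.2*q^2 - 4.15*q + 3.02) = 5.64*q^4 - 4.66*q^3 + 0.0499999999999998*q^2 + 2.54*q - 3.95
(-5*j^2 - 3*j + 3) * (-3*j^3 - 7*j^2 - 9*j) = 15*j^5 + 44*j^4 + 57*j^3 + 6*j^2 - 27*j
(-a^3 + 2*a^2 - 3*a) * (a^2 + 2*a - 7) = -a^5 + 8*a^3 - 20*a^2 + 21*a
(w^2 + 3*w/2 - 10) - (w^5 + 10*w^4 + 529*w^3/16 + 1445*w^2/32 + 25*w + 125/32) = -w^5 - 10*w^4 - 529*w^3/16 - 1413*w^2/32 - 47*w/2 - 445/32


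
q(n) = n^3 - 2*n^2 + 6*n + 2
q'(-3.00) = 45.00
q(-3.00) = -61.00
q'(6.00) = 90.00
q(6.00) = 182.00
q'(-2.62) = 37.07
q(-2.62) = -45.43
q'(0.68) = 4.67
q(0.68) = 5.47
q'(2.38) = 13.47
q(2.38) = 18.43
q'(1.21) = 5.55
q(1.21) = 8.10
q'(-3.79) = 64.25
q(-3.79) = -103.91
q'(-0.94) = 12.41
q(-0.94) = -6.24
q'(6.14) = 94.54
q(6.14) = 194.92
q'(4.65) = 52.27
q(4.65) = 87.20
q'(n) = 3*n^2 - 4*n + 6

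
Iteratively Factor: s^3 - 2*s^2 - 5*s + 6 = (s - 3)*(s^2 + s - 2) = (s - 3)*(s - 1)*(s + 2)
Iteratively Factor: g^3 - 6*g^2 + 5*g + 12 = (g - 3)*(g^2 - 3*g - 4) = (g - 3)*(g + 1)*(g - 4)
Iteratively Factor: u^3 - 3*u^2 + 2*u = (u - 1)*(u^2 - 2*u) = (u - 2)*(u - 1)*(u)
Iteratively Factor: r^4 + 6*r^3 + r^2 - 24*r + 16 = (r + 4)*(r^3 + 2*r^2 - 7*r + 4) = (r + 4)^2*(r^2 - 2*r + 1) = (r - 1)*(r + 4)^2*(r - 1)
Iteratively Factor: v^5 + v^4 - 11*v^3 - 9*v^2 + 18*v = (v + 3)*(v^4 - 2*v^3 - 5*v^2 + 6*v) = (v - 1)*(v + 3)*(v^3 - v^2 - 6*v) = v*(v - 1)*(v + 3)*(v^2 - v - 6) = v*(v - 1)*(v + 2)*(v + 3)*(v - 3)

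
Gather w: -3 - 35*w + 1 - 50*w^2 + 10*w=-50*w^2 - 25*w - 2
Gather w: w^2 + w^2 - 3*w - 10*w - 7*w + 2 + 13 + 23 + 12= 2*w^2 - 20*w + 50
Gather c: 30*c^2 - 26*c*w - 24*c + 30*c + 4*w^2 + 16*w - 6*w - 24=30*c^2 + c*(6 - 26*w) + 4*w^2 + 10*w - 24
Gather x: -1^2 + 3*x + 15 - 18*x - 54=-15*x - 40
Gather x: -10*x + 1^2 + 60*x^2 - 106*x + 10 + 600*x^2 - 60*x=660*x^2 - 176*x + 11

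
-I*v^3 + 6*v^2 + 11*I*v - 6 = (v + 2*I)*(v + 3*I)*(-I*v + 1)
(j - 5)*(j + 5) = j^2 - 25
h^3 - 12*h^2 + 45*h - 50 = (h - 5)^2*(h - 2)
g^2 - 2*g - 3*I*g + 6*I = (g - 2)*(g - 3*I)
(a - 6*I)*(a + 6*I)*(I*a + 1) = I*a^3 + a^2 + 36*I*a + 36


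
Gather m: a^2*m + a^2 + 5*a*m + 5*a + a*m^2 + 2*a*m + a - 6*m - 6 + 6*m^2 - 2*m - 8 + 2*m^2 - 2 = a^2 + 6*a + m^2*(a + 8) + m*(a^2 + 7*a - 8) - 16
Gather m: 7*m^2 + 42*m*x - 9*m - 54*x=7*m^2 + m*(42*x - 9) - 54*x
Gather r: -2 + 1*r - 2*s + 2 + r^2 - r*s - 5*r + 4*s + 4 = r^2 + r*(-s - 4) + 2*s + 4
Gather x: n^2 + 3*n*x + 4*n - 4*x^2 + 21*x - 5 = n^2 + 4*n - 4*x^2 + x*(3*n + 21) - 5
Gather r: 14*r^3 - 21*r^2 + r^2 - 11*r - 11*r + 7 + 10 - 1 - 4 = 14*r^3 - 20*r^2 - 22*r + 12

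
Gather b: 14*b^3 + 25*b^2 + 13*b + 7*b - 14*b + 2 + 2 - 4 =14*b^3 + 25*b^2 + 6*b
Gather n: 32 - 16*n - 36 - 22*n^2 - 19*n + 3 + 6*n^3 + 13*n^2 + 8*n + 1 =6*n^3 - 9*n^2 - 27*n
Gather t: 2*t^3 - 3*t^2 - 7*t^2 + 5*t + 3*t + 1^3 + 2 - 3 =2*t^3 - 10*t^2 + 8*t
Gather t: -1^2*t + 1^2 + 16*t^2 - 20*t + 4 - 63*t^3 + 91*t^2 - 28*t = -63*t^3 + 107*t^2 - 49*t + 5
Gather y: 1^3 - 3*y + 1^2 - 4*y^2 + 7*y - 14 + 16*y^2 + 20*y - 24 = 12*y^2 + 24*y - 36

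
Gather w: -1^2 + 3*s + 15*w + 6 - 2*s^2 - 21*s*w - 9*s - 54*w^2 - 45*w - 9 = -2*s^2 - 6*s - 54*w^2 + w*(-21*s - 30) - 4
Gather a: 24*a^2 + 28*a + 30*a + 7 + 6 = 24*a^2 + 58*a + 13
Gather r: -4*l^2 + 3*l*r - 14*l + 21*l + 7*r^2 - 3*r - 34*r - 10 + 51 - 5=-4*l^2 + 7*l + 7*r^2 + r*(3*l - 37) + 36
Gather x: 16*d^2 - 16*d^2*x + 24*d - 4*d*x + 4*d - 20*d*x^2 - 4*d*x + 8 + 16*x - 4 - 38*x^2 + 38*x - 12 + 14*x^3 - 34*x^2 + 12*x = 16*d^2 + 28*d + 14*x^3 + x^2*(-20*d - 72) + x*(-16*d^2 - 8*d + 66) - 8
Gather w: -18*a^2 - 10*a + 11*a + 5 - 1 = -18*a^2 + a + 4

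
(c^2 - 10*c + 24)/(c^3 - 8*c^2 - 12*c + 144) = (c - 4)/(c^2 - 2*c - 24)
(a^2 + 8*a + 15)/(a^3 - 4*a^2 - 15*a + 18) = (a + 5)/(a^2 - 7*a + 6)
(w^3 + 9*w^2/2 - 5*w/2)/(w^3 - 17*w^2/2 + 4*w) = (w + 5)/(w - 8)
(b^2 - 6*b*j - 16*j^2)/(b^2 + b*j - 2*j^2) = (b - 8*j)/(b - j)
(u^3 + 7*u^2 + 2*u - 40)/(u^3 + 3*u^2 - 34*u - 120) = (u - 2)/(u - 6)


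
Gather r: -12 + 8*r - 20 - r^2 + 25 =-r^2 + 8*r - 7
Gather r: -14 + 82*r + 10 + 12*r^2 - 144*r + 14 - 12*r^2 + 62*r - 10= 0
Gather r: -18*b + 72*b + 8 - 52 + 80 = 54*b + 36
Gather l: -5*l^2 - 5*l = -5*l^2 - 5*l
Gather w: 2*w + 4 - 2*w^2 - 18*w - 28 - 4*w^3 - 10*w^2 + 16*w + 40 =-4*w^3 - 12*w^2 + 16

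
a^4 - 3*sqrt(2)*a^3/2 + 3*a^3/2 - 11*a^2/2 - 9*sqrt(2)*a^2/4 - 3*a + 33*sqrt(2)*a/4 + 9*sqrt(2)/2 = (a - 2)*(a + 1/2)*(a + 3)*(a - 3*sqrt(2)/2)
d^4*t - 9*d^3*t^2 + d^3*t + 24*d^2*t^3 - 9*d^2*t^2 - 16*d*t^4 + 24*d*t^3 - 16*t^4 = (d - 4*t)^2*(d - t)*(d*t + t)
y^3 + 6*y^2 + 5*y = y*(y + 1)*(y + 5)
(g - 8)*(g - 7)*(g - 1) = g^3 - 16*g^2 + 71*g - 56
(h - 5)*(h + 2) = h^2 - 3*h - 10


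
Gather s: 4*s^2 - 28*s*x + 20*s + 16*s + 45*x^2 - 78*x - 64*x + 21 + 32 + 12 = 4*s^2 + s*(36 - 28*x) + 45*x^2 - 142*x + 65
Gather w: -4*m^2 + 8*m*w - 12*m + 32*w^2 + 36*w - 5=-4*m^2 - 12*m + 32*w^2 + w*(8*m + 36) - 5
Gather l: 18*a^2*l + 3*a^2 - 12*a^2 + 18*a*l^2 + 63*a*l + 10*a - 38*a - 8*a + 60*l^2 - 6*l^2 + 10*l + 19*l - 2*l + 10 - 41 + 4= -9*a^2 - 36*a + l^2*(18*a + 54) + l*(18*a^2 + 63*a + 27) - 27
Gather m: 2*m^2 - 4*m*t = 2*m^2 - 4*m*t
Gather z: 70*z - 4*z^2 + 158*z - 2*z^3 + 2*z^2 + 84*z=-2*z^3 - 2*z^2 + 312*z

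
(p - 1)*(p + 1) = p^2 - 1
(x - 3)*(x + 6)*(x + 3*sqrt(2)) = x^3 + 3*x^2 + 3*sqrt(2)*x^2 - 18*x + 9*sqrt(2)*x - 54*sqrt(2)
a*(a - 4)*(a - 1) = a^3 - 5*a^2 + 4*a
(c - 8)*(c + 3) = c^2 - 5*c - 24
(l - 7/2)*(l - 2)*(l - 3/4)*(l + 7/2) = l^4 - 11*l^3/4 - 43*l^2/4 + 539*l/16 - 147/8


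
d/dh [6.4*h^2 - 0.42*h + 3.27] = 12.8*h - 0.42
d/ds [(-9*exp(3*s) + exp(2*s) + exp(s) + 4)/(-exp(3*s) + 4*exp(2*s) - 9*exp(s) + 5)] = (-35*exp(4*s) + 164*exp(3*s) - 136*exp(2*s) - 22*exp(s) + 41)*exp(s)/(exp(6*s) - 8*exp(5*s) + 34*exp(4*s) - 82*exp(3*s) + 121*exp(2*s) - 90*exp(s) + 25)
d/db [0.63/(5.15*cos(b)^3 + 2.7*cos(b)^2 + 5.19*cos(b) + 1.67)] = (9.7335*cos(b)^2 + 3.402*cos(b) + 3.2697)*sin(b)/(5.15*cos(b)^3 + 2.7*cos(b)^2 + 5.19*cos(b) + 1.67)^2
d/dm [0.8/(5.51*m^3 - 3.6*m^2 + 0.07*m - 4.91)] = (-13.224*m^2 + 5.76*m - 0.056)/(5.51*m^3 - 3.6*m^2 + 0.07*m - 4.91)^2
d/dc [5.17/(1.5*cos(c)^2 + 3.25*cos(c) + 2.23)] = (15.51*cos(c) + 16.8025)*sin(c)/(1.5*cos(c)^2 + 3.25*cos(c) + 2.23)^2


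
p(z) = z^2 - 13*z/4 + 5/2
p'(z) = 2*z - 13/4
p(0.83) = 0.49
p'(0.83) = -1.59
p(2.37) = 0.41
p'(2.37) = 1.49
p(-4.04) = 31.95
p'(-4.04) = -11.33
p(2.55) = 0.72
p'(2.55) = 1.85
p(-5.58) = 51.77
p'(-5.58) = -14.41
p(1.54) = -0.13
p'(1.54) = -0.17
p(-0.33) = 3.68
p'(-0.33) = -3.91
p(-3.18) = 22.95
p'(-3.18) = -9.61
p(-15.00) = 276.25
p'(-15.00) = -33.25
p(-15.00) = 276.25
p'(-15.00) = -33.25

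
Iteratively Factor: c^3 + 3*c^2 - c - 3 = (c + 3)*(c^2 - 1) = (c - 1)*(c + 3)*(c + 1)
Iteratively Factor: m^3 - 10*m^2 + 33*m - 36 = (m - 4)*(m^2 - 6*m + 9) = (m - 4)*(m - 3)*(m - 3)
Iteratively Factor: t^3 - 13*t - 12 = (t + 1)*(t^2 - t - 12) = (t - 4)*(t + 1)*(t + 3)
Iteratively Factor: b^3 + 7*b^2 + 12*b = (b + 4)*(b^2 + 3*b) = b*(b + 4)*(b + 3)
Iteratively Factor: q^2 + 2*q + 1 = (q + 1)*(q + 1)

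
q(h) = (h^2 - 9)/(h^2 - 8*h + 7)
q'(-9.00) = -0.04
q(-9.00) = 0.45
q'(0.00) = -1.47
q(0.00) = -1.29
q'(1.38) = -9.44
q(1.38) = 3.32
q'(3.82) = -0.83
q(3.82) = -0.62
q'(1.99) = -1.63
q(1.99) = 1.02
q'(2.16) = -1.28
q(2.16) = 0.77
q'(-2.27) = -0.20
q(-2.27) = -0.13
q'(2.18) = -1.24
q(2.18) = 0.75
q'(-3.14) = -0.14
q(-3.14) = 0.02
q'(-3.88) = -0.11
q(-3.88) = 0.11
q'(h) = 2*h/(h^2 - 8*h + 7) + (8 - 2*h)*(h^2 - 9)/(h^2 - 8*h + 7)^2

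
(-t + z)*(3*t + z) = -3*t^2 + 2*t*z + z^2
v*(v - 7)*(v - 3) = v^3 - 10*v^2 + 21*v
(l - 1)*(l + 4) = l^2 + 3*l - 4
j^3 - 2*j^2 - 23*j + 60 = (j - 4)*(j - 3)*(j + 5)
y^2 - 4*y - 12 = (y - 6)*(y + 2)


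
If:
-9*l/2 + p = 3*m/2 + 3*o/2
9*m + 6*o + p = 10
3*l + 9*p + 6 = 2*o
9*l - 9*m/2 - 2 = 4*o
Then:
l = -44/699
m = 5116/699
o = -2068/233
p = -610/233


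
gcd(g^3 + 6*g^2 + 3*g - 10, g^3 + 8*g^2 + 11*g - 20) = g^2 + 4*g - 5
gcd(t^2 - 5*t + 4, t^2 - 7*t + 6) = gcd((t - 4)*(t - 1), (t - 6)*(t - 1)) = t - 1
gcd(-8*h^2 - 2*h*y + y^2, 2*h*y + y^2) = 2*h + y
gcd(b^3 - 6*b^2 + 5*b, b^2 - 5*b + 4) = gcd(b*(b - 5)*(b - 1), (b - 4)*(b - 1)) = b - 1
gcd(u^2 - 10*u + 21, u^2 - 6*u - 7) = u - 7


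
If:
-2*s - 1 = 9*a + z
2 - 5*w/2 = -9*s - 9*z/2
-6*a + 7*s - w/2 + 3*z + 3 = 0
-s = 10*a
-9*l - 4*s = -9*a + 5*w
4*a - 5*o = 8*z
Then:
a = 5/349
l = 2395/3141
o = 2372/1745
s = -50/349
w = -430/349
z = -294/349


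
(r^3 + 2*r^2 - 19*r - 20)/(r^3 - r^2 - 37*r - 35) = (r - 4)/(r - 7)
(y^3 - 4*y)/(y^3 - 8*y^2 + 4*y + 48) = y*(y - 2)/(y^2 - 10*y + 24)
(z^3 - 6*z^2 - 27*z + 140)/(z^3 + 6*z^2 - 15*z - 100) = (z - 7)/(z + 5)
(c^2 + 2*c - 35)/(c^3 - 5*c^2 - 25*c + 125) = (c + 7)/(c^2 - 25)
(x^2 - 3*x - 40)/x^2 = 1 - 3/x - 40/x^2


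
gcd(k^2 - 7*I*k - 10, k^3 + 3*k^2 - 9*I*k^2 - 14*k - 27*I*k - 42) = k - 2*I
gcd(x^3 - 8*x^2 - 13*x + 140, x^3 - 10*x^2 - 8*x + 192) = x + 4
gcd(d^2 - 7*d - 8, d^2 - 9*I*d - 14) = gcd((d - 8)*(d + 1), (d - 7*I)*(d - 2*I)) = 1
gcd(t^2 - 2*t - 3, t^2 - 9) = t - 3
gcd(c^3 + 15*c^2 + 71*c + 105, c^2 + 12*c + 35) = c^2 + 12*c + 35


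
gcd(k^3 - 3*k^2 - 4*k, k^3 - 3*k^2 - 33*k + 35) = 1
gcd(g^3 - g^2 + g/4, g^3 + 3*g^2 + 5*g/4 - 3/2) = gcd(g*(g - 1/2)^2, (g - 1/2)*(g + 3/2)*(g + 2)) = g - 1/2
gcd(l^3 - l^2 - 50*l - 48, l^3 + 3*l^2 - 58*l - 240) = l^2 - 2*l - 48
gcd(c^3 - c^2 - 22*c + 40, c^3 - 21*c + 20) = c^2 + c - 20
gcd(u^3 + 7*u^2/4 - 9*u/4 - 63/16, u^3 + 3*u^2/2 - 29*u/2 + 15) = u - 3/2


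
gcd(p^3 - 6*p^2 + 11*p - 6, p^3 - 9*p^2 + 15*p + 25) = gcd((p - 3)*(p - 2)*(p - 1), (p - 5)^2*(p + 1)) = 1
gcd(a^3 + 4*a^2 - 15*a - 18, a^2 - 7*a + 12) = a - 3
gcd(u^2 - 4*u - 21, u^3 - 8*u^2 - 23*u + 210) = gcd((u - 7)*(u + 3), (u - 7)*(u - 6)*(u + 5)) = u - 7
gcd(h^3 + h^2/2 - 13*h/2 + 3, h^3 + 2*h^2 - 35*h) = 1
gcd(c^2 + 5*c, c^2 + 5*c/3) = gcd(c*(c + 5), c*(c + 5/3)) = c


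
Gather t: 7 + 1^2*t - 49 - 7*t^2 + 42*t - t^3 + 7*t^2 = -t^3 + 43*t - 42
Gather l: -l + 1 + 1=2 - l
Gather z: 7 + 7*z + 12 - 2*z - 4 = 5*z + 15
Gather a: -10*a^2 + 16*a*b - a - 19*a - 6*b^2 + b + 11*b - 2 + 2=-10*a^2 + a*(16*b - 20) - 6*b^2 + 12*b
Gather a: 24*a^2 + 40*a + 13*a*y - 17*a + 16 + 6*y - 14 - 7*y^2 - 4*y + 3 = 24*a^2 + a*(13*y + 23) - 7*y^2 + 2*y + 5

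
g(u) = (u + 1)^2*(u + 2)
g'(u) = (u + 1)^2 + (u + 2)*(2*u + 2)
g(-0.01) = 1.95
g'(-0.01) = 4.92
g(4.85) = 234.42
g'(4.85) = 114.37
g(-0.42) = 0.53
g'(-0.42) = 2.17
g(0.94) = 11.06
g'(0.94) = 15.17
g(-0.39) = 0.60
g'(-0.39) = 2.34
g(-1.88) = 0.09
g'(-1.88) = 0.56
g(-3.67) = -11.91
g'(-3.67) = 16.05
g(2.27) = 45.66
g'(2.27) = 38.62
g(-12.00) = -1210.00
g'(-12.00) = 341.00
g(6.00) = 392.00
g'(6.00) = 161.00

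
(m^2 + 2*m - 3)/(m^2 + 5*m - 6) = (m + 3)/(m + 6)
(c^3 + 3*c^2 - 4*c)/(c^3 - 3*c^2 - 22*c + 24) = c/(c - 6)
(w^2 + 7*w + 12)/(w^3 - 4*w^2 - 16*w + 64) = (w + 3)/(w^2 - 8*w + 16)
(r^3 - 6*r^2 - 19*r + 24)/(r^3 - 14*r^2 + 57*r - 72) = (r^2 + 2*r - 3)/(r^2 - 6*r + 9)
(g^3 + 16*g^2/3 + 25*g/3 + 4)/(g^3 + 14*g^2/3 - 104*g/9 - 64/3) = 3*(g^2 + 4*g + 3)/(3*g^2 + 10*g - 48)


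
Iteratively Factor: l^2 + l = (l)*(l + 1)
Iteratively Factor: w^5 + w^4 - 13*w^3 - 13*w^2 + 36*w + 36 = (w - 3)*(w^4 + 4*w^3 - w^2 - 16*w - 12) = (w - 3)*(w - 2)*(w^3 + 6*w^2 + 11*w + 6) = (w - 3)*(w - 2)*(w + 2)*(w^2 + 4*w + 3) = (w - 3)*(w - 2)*(w + 1)*(w + 2)*(w + 3)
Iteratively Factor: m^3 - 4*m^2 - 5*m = (m)*(m^2 - 4*m - 5) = m*(m + 1)*(m - 5)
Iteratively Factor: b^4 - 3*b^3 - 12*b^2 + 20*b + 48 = (b - 4)*(b^3 + b^2 - 8*b - 12) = (b - 4)*(b + 2)*(b^2 - b - 6) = (b - 4)*(b - 3)*(b + 2)*(b + 2)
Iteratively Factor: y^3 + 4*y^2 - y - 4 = (y - 1)*(y^2 + 5*y + 4) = (y - 1)*(y + 1)*(y + 4)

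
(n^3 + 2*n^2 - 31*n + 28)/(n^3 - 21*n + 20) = (n + 7)/(n + 5)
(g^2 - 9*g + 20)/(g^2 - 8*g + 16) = (g - 5)/(g - 4)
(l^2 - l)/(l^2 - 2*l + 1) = l/(l - 1)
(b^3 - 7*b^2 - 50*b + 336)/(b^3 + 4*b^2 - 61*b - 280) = (b - 6)/(b + 5)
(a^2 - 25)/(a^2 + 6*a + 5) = (a - 5)/(a + 1)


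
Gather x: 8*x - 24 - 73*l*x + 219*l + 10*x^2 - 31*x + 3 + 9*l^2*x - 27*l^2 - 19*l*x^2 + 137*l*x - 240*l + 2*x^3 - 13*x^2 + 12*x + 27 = -27*l^2 - 21*l + 2*x^3 + x^2*(-19*l - 3) + x*(9*l^2 + 64*l - 11) + 6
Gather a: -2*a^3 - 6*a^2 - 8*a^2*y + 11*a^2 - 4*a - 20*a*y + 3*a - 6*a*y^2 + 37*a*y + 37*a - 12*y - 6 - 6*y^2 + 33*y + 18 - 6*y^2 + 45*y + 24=-2*a^3 + a^2*(5 - 8*y) + a*(-6*y^2 + 17*y + 36) - 12*y^2 + 66*y + 36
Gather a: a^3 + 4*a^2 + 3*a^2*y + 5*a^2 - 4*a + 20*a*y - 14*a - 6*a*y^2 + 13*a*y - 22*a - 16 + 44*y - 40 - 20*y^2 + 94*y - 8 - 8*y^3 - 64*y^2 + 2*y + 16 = a^3 + a^2*(3*y + 9) + a*(-6*y^2 + 33*y - 40) - 8*y^3 - 84*y^2 + 140*y - 48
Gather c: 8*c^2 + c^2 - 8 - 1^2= 9*c^2 - 9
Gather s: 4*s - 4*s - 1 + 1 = 0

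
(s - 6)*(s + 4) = s^2 - 2*s - 24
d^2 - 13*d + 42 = (d - 7)*(d - 6)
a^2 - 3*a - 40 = (a - 8)*(a + 5)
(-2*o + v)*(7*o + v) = -14*o^2 + 5*o*v + v^2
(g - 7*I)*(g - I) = g^2 - 8*I*g - 7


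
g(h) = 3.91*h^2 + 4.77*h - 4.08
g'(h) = 7.82*h + 4.77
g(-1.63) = -1.47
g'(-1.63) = -7.98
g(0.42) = -1.39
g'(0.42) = 8.05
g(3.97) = 76.48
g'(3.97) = 35.82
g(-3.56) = 28.49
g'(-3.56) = -23.07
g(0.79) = 2.13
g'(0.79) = 10.95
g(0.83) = 2.57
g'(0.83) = 11.26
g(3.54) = 61.80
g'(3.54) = 32.45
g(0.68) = 0.97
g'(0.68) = 10.09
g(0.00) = -4.08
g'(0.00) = 4.77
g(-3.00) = 16.80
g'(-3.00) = -18.69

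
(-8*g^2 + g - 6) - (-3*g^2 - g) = -5*g^2 + 2*g - 6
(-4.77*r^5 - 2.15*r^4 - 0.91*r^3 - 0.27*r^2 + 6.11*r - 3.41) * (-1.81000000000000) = 8.6337*r^5 + 3.8915*r^4 + 1.6471*r^3 + 0.4887*r^2 - 11.0591*r + 6.1721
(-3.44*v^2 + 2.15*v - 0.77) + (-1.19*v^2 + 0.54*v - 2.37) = -4.63*v^2 + 2.69*v - 3.14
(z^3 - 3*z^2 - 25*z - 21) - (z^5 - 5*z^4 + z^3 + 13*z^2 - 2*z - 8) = -z^5 + 5*z^4 - 16*z^2 - 23*z - 13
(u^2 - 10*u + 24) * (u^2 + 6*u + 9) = u^4 - 4*u^3 - 27*u^2 + 54*u + 216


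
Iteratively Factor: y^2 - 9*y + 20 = (y - 5)*(y - 4)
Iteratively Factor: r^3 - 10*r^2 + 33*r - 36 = (r - 3)*(r^2 - 7*r + 12) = (r - 3)^2*(r - 4)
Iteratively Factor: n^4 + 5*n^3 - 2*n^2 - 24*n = (n + 4)*(n^3 + n^2 - 6*n) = n*(n + 4)*(n^2 + n - 6) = n*(n - 2)*(n + 4)*(n + 3)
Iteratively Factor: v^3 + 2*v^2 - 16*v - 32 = (v + 4)*(v^2 - 2*v - 8) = (v - 4)*(v + 4)*(v + 2)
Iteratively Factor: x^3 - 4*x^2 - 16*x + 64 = (x - 4)*(x^2 - 16) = (x - 4)*(x + 4)*(x - 4)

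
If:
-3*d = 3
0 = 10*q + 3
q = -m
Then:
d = -1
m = 3/10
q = -3/10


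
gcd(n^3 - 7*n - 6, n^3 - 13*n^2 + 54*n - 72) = n - 3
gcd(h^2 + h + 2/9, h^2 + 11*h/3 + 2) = h + 2/3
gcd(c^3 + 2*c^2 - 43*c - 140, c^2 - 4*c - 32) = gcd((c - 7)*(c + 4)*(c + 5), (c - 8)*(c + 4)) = c + 4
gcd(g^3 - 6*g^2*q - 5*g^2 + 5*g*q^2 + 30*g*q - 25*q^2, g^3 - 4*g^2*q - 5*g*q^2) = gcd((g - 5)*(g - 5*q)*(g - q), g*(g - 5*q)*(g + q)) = -g + 5*q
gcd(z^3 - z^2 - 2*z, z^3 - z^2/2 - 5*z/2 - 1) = z^2 - z - 2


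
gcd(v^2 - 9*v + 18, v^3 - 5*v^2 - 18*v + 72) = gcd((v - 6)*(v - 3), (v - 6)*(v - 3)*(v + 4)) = v^2 - 9*v + 18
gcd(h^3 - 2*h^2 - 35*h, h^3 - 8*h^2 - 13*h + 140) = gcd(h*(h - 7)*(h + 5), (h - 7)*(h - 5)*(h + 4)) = h - 7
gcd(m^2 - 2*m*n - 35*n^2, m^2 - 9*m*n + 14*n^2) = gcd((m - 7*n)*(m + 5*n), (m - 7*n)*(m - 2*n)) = m - 7*n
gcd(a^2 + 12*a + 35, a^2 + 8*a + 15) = a + 5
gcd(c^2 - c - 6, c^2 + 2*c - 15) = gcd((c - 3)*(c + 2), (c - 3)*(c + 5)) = c - 3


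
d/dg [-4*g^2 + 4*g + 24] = 4 - 8*g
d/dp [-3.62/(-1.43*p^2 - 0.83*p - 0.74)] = (-10.3532*p - 3.0046)/(1.43*p^2 + 0.83*p + 0.74)^2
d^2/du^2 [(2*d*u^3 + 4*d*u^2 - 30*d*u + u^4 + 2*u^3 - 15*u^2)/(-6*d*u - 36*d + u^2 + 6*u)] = 2*(-4*u*(-3*d + u + 3)^2*(2*d*u^2 + 4*d*u - 30*d + u^3 + 2*u^2 - 15*u) + (6*d*u + 36*d - u^2 - 6*u)^2*(-6*d*u - 4*d - 6*u^2 - 6*u + 15) + (6*d*u + 36*d - u^2 - 6*u)*(-2*d*u^3 - 4*d*u^2 + 30*d*u - u^4 - 2*u^3 + 15*u^2 - 4*(-3*d + u + 3)*(3*d*u^2 + 4*d*u - 15*d + 2*u^3 + 3*u^2 - 15*u)))/(6*d*u + 36*d - u^2 - 6*u)^3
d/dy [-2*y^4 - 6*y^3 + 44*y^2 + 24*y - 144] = -8*y^3 - 18*y^2 + 88*y + 24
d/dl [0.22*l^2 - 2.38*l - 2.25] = 0.44*l - 2.38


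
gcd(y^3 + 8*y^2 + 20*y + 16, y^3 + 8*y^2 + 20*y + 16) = y^3 + 8*y^2 + 20*y + 16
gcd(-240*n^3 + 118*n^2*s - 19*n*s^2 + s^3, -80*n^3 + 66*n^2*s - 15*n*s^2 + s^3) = 40*n^2 - 13*n*s + s^2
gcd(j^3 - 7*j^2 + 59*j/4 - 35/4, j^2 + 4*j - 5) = j - 1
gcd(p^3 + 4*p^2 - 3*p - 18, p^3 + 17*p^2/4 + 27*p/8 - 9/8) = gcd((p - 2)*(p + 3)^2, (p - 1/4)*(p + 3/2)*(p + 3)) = p + 3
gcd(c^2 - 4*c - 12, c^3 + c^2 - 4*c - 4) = c + 2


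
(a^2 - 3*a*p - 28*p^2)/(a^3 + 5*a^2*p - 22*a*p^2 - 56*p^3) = (a^2 - 3*a*p - 28*p^2)/(a^3 + 5*a^2*p - 22*a*p^2 - 56*p^3)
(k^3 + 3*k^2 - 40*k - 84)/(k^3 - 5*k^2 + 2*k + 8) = (k^3 + 3*k^2 - 40*k - 84)/(k^3 - 5*k^2 + 2*k + 8)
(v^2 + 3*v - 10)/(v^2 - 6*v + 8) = (v + 5)/(v - 4)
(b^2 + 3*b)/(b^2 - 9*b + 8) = b*(b + 3)/(b^2 - 9*b + 8)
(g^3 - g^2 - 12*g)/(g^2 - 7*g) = (g^2 - g - 12)/(g - 7)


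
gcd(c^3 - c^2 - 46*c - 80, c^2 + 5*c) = c + 5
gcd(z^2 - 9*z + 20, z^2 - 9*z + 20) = z^2 - 9*z + 20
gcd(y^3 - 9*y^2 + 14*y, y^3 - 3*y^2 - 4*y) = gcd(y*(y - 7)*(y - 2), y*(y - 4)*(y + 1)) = y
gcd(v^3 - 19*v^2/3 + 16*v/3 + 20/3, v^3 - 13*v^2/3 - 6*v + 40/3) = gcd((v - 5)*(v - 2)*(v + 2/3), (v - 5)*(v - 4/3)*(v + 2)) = v - 5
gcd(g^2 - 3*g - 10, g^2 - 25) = g - 5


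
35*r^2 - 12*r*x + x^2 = (-7*r + x)*(-5*r + x)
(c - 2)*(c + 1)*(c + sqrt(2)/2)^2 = c^4 - c^3 + sqrt(2)*c^3 - 3*c^2/2 - sqrt(2)*c^2 - 2*sqrt(2)*c - c/2 - 1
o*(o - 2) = o^2 - 2*o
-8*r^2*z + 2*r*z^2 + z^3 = z*(-2*r + z)*(4*r + z)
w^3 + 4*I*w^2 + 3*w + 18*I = (w - 2*I)*(w + 3*I)^2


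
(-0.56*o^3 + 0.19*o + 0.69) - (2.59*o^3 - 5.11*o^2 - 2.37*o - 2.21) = -3.15*o^3 + 5.11*o^2 + 2.56*o + 2.9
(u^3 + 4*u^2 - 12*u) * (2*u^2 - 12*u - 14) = 2*u^5 - 4*u^4 - 86*u^3 + 88*u^2 + 168*u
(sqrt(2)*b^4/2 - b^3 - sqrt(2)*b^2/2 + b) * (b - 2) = sqrt(2)*b^5/2 - sqrt(2)*b^4 - b^4 - sqrt(2)*b^3/2 + 2*b^3 + b^2 + sqrt(2)*b^2 - 2*b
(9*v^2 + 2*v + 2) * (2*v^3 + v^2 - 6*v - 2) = 18*v^5 + 13*v^4 - 48*v^3 - 28*v^2 - 16*v - 4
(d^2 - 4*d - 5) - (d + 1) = d^2 - 5*d - 6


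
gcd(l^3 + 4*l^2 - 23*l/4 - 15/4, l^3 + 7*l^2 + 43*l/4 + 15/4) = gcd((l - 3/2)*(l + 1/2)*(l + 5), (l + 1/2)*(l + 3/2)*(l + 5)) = l^2 + 11*l/2 + 5/2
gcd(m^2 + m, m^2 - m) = m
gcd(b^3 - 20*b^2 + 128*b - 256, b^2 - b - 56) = b - 8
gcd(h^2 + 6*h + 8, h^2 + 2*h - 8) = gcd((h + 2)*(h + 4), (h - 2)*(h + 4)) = h + 4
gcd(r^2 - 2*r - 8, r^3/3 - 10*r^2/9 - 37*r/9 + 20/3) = 1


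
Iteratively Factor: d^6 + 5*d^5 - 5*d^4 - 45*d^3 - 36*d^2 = (d + 4)*(d^5 + d^4 - 9*d^3 - 9*d^2) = d*(d + 4)*(d^4 + d^3 - 9*d^2 - 9*d) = d^2*(d + 4)*(d^3 + d^2 - 9*d - 9) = d^2*(d + 1)*(d + 4)*(d^2 - 9) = d^2*(d + 1)*(d + 3)*(d + 4)*(d - 3)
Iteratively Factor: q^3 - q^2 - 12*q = (q - 4)*(q^2 + 3*q) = (q - 4)*(q + 3)*(q)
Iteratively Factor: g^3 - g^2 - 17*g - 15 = (g - 5)*(g^2 + 4*g + 3) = (g - 5)*(g + 3)*(g + 1)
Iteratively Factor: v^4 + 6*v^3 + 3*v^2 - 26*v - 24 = (v + 3)*(v^3 + 3*v^2 - 6*v - 8) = (v - 2)*(v + 3)*(v^2 + 5*v + 4) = (v - 2)*(v + 1)*(v + 3)*(v + 4)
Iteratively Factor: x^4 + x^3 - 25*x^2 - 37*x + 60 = (x - 1)*(x^3 + 2*x^2 - 23*x - 60) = (x - 1)*(x + 3)*(x^2 - x - 20) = (x - 1)*(x + 3)*(x + 4)*(x - 5)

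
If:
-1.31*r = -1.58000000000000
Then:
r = 1.21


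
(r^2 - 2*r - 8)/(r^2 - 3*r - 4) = (r + 2)/(r + 1)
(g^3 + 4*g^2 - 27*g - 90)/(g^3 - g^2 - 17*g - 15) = (g + 6)/(g + 1)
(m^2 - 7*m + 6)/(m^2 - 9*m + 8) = (m - 6)/(m - 8)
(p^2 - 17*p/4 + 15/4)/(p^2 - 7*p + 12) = (p - 5/4)/(p - 4)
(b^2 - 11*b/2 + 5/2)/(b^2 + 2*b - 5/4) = 2*(b - 5)/(2*b + 5)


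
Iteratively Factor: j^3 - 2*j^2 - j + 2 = (j + 1)*(j^2 - 3*j + 2) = (j - 2)*(j + 1)*(j - 1)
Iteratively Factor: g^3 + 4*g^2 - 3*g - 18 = (g + 3)*(g^2 + g - 6) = (g + 3)^2*(g - 2)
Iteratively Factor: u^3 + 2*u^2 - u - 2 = (u + 2)*(u^2 - 1) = (u + 1)*(u + 2)*(u - 1)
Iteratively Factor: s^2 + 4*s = (s)*(s + 4)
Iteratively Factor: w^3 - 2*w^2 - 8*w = (w)*(w^2 - 2*w - 8) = w*(w + 2)*(w - 4)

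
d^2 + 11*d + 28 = (d + 4)*(d + 7)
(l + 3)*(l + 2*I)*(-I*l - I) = -I*l^3 + 2*l^2 - 4*I*l^2 + 8*l - 3*I*l + 6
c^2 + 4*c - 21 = (c - 3)*(c + 7)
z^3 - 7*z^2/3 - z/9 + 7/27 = (z - 7/3)*(z - 1/3)*(z + 1/3)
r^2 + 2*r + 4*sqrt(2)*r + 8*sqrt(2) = (r + 2)*(r + 4*sqrt(2))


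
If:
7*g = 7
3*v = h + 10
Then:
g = 1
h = 3*v - 10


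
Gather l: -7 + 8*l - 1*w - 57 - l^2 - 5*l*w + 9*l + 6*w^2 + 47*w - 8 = -l^2 + l*(17 - 5*w) + 6*w^2 + 46*w - 72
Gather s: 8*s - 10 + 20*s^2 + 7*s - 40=20*s^2 + 15*s - 50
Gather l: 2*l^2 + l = 2*l^2 + l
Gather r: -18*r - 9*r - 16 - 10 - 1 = -27*r - 27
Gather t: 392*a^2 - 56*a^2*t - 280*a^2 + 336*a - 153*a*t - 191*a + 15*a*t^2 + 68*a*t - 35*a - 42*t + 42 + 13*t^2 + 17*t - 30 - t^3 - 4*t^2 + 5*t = 112*a^2 + 110*a - t^3 + t^2*(15*a + 9) + t*(-56*a^2 - 85*a - 20) + 12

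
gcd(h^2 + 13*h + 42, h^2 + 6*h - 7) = h + 7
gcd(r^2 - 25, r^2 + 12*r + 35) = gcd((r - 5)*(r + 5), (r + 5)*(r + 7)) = r + 5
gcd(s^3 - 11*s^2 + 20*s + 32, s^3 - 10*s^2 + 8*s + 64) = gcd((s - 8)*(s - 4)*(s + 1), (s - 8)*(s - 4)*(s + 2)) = s^2 - 12*s + 32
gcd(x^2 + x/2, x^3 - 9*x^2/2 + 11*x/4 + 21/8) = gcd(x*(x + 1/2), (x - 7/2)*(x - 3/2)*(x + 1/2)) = x + 1/2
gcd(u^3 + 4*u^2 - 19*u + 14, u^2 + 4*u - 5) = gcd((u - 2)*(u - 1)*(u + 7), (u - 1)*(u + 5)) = u - 1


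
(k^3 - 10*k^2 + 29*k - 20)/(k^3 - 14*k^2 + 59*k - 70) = (k^2 - 5*k + 4)/(k^2 - 9*k + 14)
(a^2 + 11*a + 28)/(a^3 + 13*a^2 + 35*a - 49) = (a + 4)/(a^2 + 6*a - 7)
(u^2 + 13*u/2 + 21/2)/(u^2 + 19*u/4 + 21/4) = 2*(2*u + 7)/(4*u + 7)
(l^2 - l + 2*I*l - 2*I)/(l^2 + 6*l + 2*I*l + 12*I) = (l - 1)/(l + 6)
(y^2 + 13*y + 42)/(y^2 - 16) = (y^2 + 13*y + 42)/(y^2 - 16)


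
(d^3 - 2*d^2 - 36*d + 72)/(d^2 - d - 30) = (d^2 + 4*d - 12)/(d + 5)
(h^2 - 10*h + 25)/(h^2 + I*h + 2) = (h^2 - 10*h + 25)/(h^2 + I*h + 2)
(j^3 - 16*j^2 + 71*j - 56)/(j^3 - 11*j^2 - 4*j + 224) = (j - 1)/(j + 4)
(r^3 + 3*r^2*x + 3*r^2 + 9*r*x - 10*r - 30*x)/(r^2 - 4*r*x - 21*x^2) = (-r^2 - 3*r + 10)/(-r + 7*x)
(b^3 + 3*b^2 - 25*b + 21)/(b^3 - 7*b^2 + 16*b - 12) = (b^2 + 6*b - 7)/(b^2 - 4*b + 4)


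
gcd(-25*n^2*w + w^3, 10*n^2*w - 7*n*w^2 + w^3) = -5*n*w + w^2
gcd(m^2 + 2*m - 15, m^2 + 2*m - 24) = 1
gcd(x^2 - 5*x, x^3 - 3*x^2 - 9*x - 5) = x - 5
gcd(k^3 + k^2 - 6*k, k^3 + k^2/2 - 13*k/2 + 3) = k^2 + k - 6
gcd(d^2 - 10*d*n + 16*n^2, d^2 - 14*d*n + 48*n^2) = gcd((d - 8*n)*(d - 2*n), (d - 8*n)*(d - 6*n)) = d - 8*n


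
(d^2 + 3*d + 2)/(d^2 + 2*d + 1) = (d + 2)/(d + 1)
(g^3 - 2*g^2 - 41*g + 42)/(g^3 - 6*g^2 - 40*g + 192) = (g^2 - 8*g + 7)/(g^2 - 12*g + 32)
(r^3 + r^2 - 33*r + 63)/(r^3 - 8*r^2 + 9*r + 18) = (r^2 + 4*r - 21)/(r^2 - 5*r - 6)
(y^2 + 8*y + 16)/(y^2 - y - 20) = (y + 4)/(y - 5)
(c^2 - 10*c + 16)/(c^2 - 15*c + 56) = (c - 2)/(c - 7)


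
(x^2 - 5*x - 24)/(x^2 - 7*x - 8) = (x + 3)/(x + 1)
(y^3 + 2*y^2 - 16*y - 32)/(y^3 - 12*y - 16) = (y + 4)/(y + 2)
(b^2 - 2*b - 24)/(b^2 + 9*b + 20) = (b - 6)/(b + 5)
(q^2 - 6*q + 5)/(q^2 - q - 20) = (q - 1)/(q + 4)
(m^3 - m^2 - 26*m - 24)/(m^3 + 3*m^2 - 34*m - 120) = (m + 1)/(m + 5)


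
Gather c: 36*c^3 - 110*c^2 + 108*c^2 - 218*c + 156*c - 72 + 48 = 36*c^3 - 2*c^2 - 62*c - 24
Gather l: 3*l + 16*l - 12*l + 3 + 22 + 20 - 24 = 7*l + 21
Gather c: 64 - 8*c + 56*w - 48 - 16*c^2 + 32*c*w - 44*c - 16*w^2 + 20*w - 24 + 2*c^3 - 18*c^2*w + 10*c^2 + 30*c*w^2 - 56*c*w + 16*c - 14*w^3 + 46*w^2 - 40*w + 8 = 2*c^3 + c^2*(-18*w - 6) + c*(30*w^2 - 24*w - 36) - 14*w^3 + 30*w^2 + 36*w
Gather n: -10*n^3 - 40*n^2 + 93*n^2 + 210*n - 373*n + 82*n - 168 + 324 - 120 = -10*n^3 + 53*n^2 - 81*n + 36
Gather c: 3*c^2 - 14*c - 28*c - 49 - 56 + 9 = 3*c^2 - 42*c - 96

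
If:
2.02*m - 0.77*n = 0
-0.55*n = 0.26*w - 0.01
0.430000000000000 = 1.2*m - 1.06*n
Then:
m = -0.27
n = -0.71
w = 1.55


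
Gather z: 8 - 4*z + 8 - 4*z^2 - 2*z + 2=-4*z^2 - 6*z + 18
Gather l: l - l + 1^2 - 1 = 0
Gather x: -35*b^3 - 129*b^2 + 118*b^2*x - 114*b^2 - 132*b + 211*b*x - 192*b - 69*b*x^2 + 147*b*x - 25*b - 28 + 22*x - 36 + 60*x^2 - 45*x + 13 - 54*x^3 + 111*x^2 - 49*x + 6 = -35*b^3 - 243*b^2 - 349*b - 54*x^3 + x^2*(171 - 69*b) + x*(118*b^2 + 358*b - 72) - 45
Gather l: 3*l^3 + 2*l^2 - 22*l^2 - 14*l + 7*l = 3*l^3 - 20*l^2 - 7*l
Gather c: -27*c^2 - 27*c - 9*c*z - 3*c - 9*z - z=-27*c^2 + c*(-9*z - 30) - 10*z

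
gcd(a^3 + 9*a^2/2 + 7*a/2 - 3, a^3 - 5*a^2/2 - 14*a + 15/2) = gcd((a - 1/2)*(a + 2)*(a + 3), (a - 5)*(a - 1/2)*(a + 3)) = a^2 + 5*a/2 - 3/2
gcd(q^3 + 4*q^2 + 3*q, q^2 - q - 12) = q + 3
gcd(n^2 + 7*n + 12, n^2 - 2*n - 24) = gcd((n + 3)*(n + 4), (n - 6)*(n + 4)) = n + 4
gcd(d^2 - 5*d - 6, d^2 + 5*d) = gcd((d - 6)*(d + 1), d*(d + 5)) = 1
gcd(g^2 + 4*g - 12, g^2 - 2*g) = g - 2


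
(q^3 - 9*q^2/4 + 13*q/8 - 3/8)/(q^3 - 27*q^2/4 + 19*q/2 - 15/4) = (q - 1/2)/(q - 5)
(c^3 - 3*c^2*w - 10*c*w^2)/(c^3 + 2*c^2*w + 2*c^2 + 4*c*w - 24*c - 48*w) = c*(c - 5*w)/(c^2 + 2*c - 24)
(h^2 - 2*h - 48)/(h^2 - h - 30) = (-h^2 + 2*h + 48)/(-h^2 + h + 30)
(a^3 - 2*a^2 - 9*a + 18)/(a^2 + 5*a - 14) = (a^2 - 9)/(a + 7)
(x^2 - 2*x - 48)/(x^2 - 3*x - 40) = (x + 6)/(x + 5)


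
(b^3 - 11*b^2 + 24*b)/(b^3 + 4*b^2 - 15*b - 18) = b*(b - 8)/(b^2 + 7*b + 6)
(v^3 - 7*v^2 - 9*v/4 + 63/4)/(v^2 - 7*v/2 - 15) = (-4*v^3 + 28*v^2 + 9*v - 63)/(2*(-2*v^2 + 7*v + 30))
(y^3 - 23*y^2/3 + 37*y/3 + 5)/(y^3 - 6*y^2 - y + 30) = (y + 1/3)/(y + 2)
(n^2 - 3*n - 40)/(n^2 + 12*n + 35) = (n - 8)/(n + 7)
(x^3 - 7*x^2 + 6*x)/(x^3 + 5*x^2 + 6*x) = (x^2 - 7*x + 6)/(x^2 + 5*x + 6)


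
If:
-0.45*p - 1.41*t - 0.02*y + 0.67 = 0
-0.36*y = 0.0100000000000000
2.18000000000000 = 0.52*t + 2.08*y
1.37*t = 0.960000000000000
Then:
No Solution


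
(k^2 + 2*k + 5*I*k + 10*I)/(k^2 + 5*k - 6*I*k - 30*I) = (k^2 + k*(2 + 5*I) + 10*I)/(k^2 + k*(5 - 6*I) - 30*I)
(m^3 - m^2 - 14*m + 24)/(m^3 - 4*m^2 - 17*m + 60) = (m - 2)/(m - 5)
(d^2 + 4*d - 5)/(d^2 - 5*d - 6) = (-d^2 - 4*d + 5)/(-d^2 + 5*d + 6)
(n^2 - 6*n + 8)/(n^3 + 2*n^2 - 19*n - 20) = (n - 2)/(n^2 + 6*n + 5)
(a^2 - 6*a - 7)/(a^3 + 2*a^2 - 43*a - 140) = (a + 1)/(a^2 + 9*a + 20)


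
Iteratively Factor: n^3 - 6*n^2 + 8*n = (n)*(n^2 - 6*n + 8) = n*(n - 4)*(n - 2)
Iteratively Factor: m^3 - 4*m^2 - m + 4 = (m - 4)*(m^2 - 1) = (m - 4)*(m + 1)*(m - 1)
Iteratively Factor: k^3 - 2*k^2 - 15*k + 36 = (k + 4)*(k^2 - 6*k + 9) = (k - 3)*(k + 4)*(k - 3)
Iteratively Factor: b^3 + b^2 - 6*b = (b - 2)*(b^2 + 3*b) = b*(b - 2)*(b + 3)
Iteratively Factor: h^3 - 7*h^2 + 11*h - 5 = (h - 1)*(h^2 - 6*h + 5) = (h - 5)*(h - 1)*(h - 1)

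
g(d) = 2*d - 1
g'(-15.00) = 2.00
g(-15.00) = -31.00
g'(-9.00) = 2.00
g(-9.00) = -19.00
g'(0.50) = 2.00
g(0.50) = 0.00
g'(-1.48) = 2.00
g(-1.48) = -3.96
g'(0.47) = 2.00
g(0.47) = -0.06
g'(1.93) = 2.00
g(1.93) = 2.86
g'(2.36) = 2.00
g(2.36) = 3.72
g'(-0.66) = 2.00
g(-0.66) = -2.32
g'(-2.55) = 2.00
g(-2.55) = -6.10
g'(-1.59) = 2.00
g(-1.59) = -4.18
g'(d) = 2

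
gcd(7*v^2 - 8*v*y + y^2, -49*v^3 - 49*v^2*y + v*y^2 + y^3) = -7*v + y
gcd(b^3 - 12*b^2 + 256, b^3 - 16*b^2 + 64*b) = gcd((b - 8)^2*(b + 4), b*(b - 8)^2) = b^2 - 16*b + 64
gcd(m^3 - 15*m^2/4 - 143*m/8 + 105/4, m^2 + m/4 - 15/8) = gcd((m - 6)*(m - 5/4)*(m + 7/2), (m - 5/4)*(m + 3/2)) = m - 5/4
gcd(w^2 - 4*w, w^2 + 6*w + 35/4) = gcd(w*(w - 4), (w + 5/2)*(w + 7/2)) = 1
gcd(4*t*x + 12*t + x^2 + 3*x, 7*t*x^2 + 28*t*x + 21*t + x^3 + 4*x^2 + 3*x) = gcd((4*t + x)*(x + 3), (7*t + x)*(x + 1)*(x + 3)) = x + 3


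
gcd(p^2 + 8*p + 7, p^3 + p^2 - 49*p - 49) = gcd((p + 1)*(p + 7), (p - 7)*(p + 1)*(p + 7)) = p^2 + 8*p + 7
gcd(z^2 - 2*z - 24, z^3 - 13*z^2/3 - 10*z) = z - 6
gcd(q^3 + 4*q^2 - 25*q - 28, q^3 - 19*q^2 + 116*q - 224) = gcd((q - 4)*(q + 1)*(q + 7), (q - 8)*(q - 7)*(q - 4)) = q - 4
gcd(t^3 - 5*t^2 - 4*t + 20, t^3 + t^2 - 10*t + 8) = t - 2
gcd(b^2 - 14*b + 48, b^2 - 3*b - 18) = b - 6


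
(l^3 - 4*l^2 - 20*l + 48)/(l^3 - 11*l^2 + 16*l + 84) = (l^2 + 2*l - 8)/(l^2 - 5*l - 14)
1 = 1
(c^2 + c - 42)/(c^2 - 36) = (c + 7)/(c + 6)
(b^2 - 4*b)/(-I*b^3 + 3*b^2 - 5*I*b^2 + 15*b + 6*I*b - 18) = I*b*(b - 4)/(b^3 + b^2*(5 + 3*I) + 3*b*(-2 + 5*I) - 18*I)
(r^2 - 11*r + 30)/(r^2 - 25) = (r - 6)/(r + 5)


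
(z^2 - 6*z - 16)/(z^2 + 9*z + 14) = (z - 8)/(z + 7)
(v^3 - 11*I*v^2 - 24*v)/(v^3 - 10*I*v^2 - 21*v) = (v - 8*I)/(v - 7*I)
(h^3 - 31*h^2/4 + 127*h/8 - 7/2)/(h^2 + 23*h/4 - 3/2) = (h^2 - 15*h/2 + 14)/(h + 6)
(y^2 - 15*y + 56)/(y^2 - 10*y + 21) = (y - 8)/(y - 3)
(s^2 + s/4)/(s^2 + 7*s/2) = (4*s + 1)/(2*(2*s + 7))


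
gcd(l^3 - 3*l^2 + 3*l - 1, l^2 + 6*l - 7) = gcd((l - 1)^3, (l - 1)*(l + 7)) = l - 1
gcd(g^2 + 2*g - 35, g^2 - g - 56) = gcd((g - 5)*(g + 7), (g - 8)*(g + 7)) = g + 7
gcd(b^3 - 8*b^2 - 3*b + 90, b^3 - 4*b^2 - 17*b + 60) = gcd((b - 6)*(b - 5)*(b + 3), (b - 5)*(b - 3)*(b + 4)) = b - 5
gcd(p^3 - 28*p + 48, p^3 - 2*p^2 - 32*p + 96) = p^2 + 2*p - 24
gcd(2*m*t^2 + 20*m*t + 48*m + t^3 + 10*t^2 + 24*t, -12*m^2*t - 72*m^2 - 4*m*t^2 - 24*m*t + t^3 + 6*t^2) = 2*m*t + 12*m + t^2 + 6*t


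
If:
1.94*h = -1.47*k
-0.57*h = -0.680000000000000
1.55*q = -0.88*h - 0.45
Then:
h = 1.19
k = -1.57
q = -0.97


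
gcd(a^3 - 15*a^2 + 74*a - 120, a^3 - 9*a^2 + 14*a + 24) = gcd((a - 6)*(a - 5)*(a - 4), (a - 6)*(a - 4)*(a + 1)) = a^2 - 10*a + 24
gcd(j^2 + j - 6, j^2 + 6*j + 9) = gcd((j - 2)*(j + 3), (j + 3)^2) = j + 3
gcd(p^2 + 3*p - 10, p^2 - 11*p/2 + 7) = p - 2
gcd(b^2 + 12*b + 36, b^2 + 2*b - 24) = b + 6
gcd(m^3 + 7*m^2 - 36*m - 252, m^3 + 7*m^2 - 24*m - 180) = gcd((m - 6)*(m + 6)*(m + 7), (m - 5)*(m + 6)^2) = m + 6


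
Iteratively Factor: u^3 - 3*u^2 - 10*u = (u + 2)*(u^2 - 5*u) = u*(u + 2)*(u - 5)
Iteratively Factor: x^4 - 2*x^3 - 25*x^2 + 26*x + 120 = (x - 3)*(x^3 + x^2 - 22*x - 40) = (x - 3)*(x + 2)*(x^2 - x - 20) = (x - 3)*(x + 2)*(x + 4)*(x - 5)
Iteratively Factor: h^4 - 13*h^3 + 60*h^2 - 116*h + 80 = (h - 2)*(h^3 - 11*h^2 + 38*h - 40) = (h - 5)*(h - 2)*(h^2 - 6*h + 8) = (h - 5)*(h - 4)*(h - 2)*(h - 2)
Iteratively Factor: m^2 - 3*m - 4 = (m + 1)*(m - 4)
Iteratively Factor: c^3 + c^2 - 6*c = (c)*(c^2 + c - 6) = c*(c + 3)*(c - 2)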